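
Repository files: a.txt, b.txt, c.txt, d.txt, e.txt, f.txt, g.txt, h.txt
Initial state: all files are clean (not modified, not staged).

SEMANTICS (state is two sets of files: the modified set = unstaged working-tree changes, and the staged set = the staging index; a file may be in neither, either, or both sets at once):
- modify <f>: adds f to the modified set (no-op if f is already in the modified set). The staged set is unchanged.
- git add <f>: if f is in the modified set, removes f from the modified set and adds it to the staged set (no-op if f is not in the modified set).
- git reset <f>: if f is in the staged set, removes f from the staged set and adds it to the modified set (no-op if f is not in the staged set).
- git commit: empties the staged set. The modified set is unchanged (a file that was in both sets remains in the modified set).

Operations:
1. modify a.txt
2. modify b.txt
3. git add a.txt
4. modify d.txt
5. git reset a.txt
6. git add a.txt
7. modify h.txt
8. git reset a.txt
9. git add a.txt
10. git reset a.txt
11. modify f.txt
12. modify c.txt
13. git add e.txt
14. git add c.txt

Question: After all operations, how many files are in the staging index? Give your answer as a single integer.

After op 1 (modify a.txt): modified={a.txt} staged={none}
After op 2 (modify b.txt): modified={a.txt, b.txt} staged={none}
After op 3 (git add a.txt): modified={b.txt} staged={a.txt}
After op 4 (modify d.txt): modified={b.txt, d.txt} staged={a.txt}
After op 5 (git reset a.txt): modified={a.txt, b.txt, d.txt} staged={none}
After op 6 (git add a.txt): modified={b.txt, d.txt} staged={a.txt}
After op 7 (modify h.txt): modified={b.txt, d.txt, h.txt} staged={a.txt}
After op 8 (git reset a.txt): modified={a.txt, b.txt, d.txt, h.txt} staged={none}
After op 9 (git add a.txt): modified={b.txt, d.txt, h.txt} staged={a.txt}
After op 10 (git reset a.txt): modified={a.txt, b.txt, d.txt, h.txt} staged={none}
After op 11 (modify f.txt): modified={a.txt, b.txt, d.txt, f.txt, h.txt} staged={none}
After op 12 (modify c.txt): modified={a.txt, b.txt, c.txt, d.txt, f.txt, h.txt} staged={none}
After op 13 (git add e.txt): modified={a.txt, b.txt, c.txt, d.txt, f.txt, h.txt} staged={none}
After op 14 (git add c.txt): modified={a.txt, b.txt, d.txt, f.txt, h.txt} staged={c.txt}
Final staged set: {c.txt} -> count=1

Answer: 1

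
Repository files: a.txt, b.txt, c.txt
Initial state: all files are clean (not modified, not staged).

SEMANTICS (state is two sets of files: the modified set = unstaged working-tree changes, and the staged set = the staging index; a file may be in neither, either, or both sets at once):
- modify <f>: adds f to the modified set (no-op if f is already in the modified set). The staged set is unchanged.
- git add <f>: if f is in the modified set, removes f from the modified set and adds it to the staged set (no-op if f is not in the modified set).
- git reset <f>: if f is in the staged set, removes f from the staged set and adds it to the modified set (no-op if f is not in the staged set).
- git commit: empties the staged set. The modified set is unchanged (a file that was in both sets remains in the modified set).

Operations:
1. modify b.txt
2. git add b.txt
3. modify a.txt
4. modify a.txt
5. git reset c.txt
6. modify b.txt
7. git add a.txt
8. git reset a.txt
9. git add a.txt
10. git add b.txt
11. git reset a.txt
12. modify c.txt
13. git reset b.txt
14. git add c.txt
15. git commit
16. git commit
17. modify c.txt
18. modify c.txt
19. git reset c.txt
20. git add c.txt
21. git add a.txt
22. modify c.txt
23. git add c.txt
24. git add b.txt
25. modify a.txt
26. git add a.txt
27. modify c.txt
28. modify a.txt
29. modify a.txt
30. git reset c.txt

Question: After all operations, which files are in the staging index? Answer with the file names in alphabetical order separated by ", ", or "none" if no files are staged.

Answer: a.txt, b.txt

Derivation:
After op 1 (modify b.txt): modified={b.txt} staged={none}
After op 2 (git add b.txt): modified={none} staged={b.txt}
After op 3 (modify a.txt): modified={a.txt} staged={b.txt}
After op 4 (modify a.txt): modified={a.txt} staged={b.txt}
After op 5 (git reset c.txt): modified={a.txt} staged={b.txt}
After op 6 (modify b.txt): modified={a.txt, b.txt} staged={b.txt}
After op 7 (git add a.txt): modified={b.txt} staged={a.txt, b.txt}
After op 8 (git reset a.txt): modified={a.txt, b.txt} staged={b.txt}
After op 9 (git add a.txt): modified={b.txt} staged={a.txt, b.txt}
After op 10 (git add b.txt): modified={none} staged={a.txt, b.txt}
After op 11 (git reset a.txt): modified={a.txt} staged={b.txt}
After op 12 (modify c.txt): modified={a.txt, c.txt} staged={b.txt}
After op 13 (git reset b.txt): modified={a.txt, b.txt, c.txt} staged={none}
After op 14 (git add c.txt): modified={a.txt, b.txt} staged={c.txt}
After op 15 (git commit): modified={a.txt, b.txt} staged={none}
After op 16 (git commit): modified={a.txt, b.txt} staged={none}
After op 17 (modify c.txt): modified={a.txt, b.txt, c.txt} staged={none}
After op 18 (modify c.txt): modified={a.txt, b.txt, c.txt} staged={none}
After op 19 (git reset c.txt): modified={a.txt, b.txt, c.txt} staged={none}
After op 20 (git add c.txt): modified={a.txt, b.txt} staged={c.txt}
After op 21 (git add a.txt): modified={b.txt} staged={a.txt, c.txt}
After op 22 (modify c.txt): modified={b.txt, c.txt} staged={a.txt, c.txt}
After op 23 (git add c.txt): modified={b.txt} staged={a.txt, c.txt}
After op 24 (git add b.txt): modified={none} staged={a.txt, b.txt, c.txt}
After op 25 (modify a.txt): modified={a.txt} staged={a.txt, b.txt, c.txt}
After op 26 (git add a.txt): modified={none} staged={a.txt, b.txt, c.txt}
After op 27 (modify c.txt): modified={c.txt} staged={a.txt, b.txt, c.txt}
After op 28 (modify a.txt): modified={a.txt, c.txt} staged={a.txt, b.txt, c.txt}
After op 29 (modify a.txt): modified={a.txt, c.txt} staged={a.txt, b.txt, c.txt}
After op 30 (git reset c.txt): modified={a.txt, c.txt} staged={a.txt, b.txt}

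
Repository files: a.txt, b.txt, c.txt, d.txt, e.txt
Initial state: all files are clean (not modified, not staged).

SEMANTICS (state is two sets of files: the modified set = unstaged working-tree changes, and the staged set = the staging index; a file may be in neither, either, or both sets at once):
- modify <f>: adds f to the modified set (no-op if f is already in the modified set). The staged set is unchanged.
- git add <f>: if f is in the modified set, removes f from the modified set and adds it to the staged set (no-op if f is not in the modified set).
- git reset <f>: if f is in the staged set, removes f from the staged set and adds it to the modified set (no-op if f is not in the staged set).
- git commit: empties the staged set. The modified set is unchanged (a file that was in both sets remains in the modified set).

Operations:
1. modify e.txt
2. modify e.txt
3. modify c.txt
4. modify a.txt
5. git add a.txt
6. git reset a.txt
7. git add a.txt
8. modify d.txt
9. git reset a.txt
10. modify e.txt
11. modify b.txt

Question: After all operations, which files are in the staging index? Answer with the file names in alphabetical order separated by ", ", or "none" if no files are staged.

After op 1 (modify e.txt): modified={e.txt} staged={none}
After op 2 (modify e.txt): modified={e.txt} staged={none}
After op 3 (modify c.txt): modified={c.txt, e.txt} staged={none}
After op 4 (modify a.txt): modified={a.txt, c.txt, e.txt} staged={none}
After op 5 (git add a.txt): modified={c.txt, e.txt} staged={a.txt}
After op 6 (git reset a.txt): modified={a.txt, c.txt, e.txt} staged={none}
After op 7 (git add a.txt): modified={c.txt, e.txt} staged={a.txt}
After op 8 (modify d.txt): modified={c.txt, d.txt, e.txt} staged={a.txt}
After op 9 (git reset a.txt): modified={a.txt, c.txt, d.txt, e.txt} staged={none}
After op 10 (modify e.txt): modified={a.txt, c.txt, d.txt, e.txt} staged={none}
After op 11 (modify b.txt): modified={a.txt, b.txt, c.txt, d.txt, e.txt} staged={none}

Answer: none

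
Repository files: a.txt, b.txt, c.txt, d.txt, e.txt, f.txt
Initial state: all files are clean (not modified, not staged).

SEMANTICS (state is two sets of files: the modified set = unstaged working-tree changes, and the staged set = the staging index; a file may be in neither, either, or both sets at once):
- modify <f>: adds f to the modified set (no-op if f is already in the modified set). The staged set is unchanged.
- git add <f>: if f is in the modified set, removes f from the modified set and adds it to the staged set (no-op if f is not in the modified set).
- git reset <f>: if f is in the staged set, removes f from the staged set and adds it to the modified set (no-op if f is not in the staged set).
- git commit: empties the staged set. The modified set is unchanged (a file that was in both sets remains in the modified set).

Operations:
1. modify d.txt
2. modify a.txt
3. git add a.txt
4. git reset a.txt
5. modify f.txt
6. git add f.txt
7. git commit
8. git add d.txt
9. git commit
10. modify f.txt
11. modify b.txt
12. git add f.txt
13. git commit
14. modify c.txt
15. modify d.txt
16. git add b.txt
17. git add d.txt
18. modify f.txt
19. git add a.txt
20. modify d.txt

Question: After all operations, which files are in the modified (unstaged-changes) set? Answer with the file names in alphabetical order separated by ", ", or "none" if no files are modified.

Answer: c.txt, d.txt, f.txt

Derivation:
After op 1 (modify d.txt): modified={d.txt} staged={none}
After op 2 (modify a.txt): modified={a.txt, d.txt} staged={none}
After op 3 (git add a.txt): modified={d.txt} staged={a.txt}
After op 4 (git reset a.txt): modified={a.txt, d.txt} staged={none}
After op 5 (modify f.txt): modified={a.txt, d.txt, f.txt} staged={none}
After op 6 (git add f.txt): modified={a.txt, d.txt} staged={f.txt}
After op 7 (git commit): modified={a.txt, d.txt} staged={none}
After op 8 (git add d.txt): modified={a.txt} staged={d.txt}
After op 9 (git commit): modified={a.txt} staged={none}
After op 10 (modify f.txt): modified={a.txt, f.txt} staged={none}
After op 11 (modify b.txt): modified={a.txt, b.txt, f.txt} staged={none}
After op 12 (git add f.txt): modified={a.txt, b.txt} staged={f.txt}
After op 13 (git commit): modified={a.txt, b.txt} staged={none}
After op 14 (modify c.txt): modified={a.txt, b.txt, c.txt} staged={none}
After op 15 (modify d.txt): modified={a.txt, b.txt, c.txt, d.txt} staged={none}
After op 16 (git add b.txt): modified={a.txt, c.txt, d.txt} staged={b.txt}
After op 17 (git add d.txt): modified={a.txt, c.txt} staged={b.txt, d.txt}
After op 18 (modify f.txt): modified={a.txt, c.txt, f.txt} staged={b.txt, d.txt}
After op 19 (git add a.txt): modified={c.txt, f.txt} staged={a.txt, b.txt, d.txt}
After op 20 (modify d.txt): modified={c.txt, d.txt, f.txt} staged={a.txt, b.txt, d.txt}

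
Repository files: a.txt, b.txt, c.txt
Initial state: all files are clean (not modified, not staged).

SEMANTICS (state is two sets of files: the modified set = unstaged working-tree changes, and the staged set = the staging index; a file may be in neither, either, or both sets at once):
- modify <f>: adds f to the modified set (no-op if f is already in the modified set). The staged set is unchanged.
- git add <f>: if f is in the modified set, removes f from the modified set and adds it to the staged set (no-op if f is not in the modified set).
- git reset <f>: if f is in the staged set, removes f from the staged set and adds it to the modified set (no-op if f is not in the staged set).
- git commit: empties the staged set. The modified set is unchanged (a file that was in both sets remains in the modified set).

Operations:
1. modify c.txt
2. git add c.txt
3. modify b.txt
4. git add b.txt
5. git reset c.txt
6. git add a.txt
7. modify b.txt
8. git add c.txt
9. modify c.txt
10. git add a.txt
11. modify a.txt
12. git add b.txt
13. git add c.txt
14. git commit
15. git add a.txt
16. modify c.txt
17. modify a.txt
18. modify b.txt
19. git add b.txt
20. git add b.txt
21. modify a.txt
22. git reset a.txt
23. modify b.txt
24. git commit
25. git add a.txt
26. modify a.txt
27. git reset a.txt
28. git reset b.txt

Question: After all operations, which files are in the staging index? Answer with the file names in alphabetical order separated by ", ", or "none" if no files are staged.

After op 1 (modify c.txt): modified={c.txt} staged={none}
After op 2 (git add c.txt): modified={none} staged={c.txt}
After op 3 (modify b.txt): modified={b.txt} staged={c.txt}
After op 4 (git add b.txt): modified={none} staged={b.txt, c.txt}
After op 5 (git reset c.txt): modified={c.txt} staged={b.txt}
After op 6 (git add a.txt): modified={c.txt} staged={b.txt}
After op 7 (modify b.txt): modified={b.txt, c.txt} staged={b.txt}
After op 8 (git add c.txt): modified={b.txt} staged={b.txt, c.txt}
After op 9 (modify c.txt): modified={b.txt, c.txt} staged={b.txt, c.txt}
After op 10 (git add a.txt): modified={b.txt, c.txt} staged={b.txt, c.txt}
After op 11 (modify a.txt): modified={a.txt, b.txt, c.txt} staged={b.txt, c.txt}
After op 12 (git add b.txt): modified={a.txt, c.txt} staged={b.txt, c.txt}
After op 13 (git add c.txt): modified={a.txt} staged={b.txt, c.txt}
After op 14 (git commit): modified={a.txt} staged={none}
After op 15 (git add a.txt): modified={none} staged={a.txt}
After op 16 (modify c.txt): modified={c.txt} staged={a.txt}
After op 17 (modify a.txt): modified={a.txt, c.txt} staged={a.txt}
After op 18 (modify b.txt): modified={a.txt, b.txt, c.txt} staged={a.txt}
After op 19 (git add b.txt): modified={a.txt, c.txt} staged={a.txt, b.txt}
After op 20 (git add b.txt): modified={a.txt, c.txt} staged={a.txt, b.txt}
After op 21 (modify a.txt): modified={a.txt, c.txt} staged={a.txt, b.txt}
After op 22 (git reset a.txt): modified={a.txt, c.txt} staged={b.txt}
After op 23 (modify b.txt): modified={a.txt, b.txt, c.txt} staged={b.txt}
After op 24 (git commit): modified={a.txt, b.txt, c.txt} staged={none}
After op 25 (git add a.txt): modified={b.txt, c.txt} staged={a.txt}
After op 26 (modify a.txt): modified={a.txt, b.txt, c.txt} staged={a.txt}
After op 27 (git reset a.txt): modified={a.txt, b.txt, c.txt} staged={none}
After op 28 (git reset b.txt): modified={a.txt, b.txt, c.txt} staged={none}

Answer: none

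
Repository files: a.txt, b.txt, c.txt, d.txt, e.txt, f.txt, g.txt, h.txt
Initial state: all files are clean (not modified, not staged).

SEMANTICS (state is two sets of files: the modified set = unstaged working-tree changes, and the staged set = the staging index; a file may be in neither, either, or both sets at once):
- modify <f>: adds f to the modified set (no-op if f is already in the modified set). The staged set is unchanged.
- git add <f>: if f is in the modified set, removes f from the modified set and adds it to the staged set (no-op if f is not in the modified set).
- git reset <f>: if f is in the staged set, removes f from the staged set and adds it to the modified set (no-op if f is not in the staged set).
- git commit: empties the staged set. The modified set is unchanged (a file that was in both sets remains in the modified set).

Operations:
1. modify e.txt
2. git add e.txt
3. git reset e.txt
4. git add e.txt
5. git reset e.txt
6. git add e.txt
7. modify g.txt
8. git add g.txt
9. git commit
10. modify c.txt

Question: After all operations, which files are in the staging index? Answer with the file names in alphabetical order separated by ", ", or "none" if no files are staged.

After op 1 (modify e.txt): modified={e.txt} staged={none}
After op 2 (git add e.txt): modified={none} staged={e.txt}
After op 3 (git reset e.txt): modified={e.txt} staged={none}
After op 4 (git add e.txt): modified={none} staged={e.txt}
After op 5 (git reset e.txt): modified={e.txt} staged={none}
After op 6 (git add e.txt): modified={none} staged={e.txt}
After op 7 (modify g.txt): modified={g.txt} staged={e.txt}
After op 8 (git add g.txt): modified={none} staged={e.txt, g.txt}
After op 9 (git commit): modified={none} staged={none}
After op 10 (modify c.txt): modified={c.txt} staged={none}

Answer: none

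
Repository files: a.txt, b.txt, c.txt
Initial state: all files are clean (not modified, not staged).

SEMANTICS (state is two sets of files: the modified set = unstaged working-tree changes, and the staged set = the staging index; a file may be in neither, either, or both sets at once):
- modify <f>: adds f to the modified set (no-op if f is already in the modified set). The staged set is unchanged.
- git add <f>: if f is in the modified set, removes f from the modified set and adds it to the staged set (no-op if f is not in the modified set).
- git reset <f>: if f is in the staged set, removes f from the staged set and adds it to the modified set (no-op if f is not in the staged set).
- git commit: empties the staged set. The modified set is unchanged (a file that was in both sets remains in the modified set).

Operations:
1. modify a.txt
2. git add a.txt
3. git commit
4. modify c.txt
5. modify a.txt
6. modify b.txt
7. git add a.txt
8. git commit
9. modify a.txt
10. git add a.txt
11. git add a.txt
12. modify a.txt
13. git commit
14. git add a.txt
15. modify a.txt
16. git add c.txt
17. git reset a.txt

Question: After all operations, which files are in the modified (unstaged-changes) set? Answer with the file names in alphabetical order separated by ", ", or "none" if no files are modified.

After op 1 (modify a.txt): modified={a.txt} staged={none}
After op 2 (git add a.txt): modified={none} staged={a.txt}
After op 3 (git commit): modified={none} staged={none}
After op 4 (modify c.txt): modified={c.txt} staged={none}
After op 5 (modify a.txt): modified={a.txt, c.txt} staged={none}
After op 6 (modify b.txt): modified={a.txt, b.txt, c.txt} staged={none}
After op 7 (git add a.txt): modified={b.txt, c.txt} staged={a.txt}
After op 8 (git commit): modified={b.txt, c.txt} staged={none}
After op 9 (modify a.txt): modified={a.txt, b.txt, c.txt} staged={none}
After op 10 (git add a.txt): modified={b.txt, c.txt} staged={a.txt}
After op 11 (git add a.txt): modified={b.txt, c.txt} staged={a.txt}
After op 12 (modify a.txt): modified={a.txt, b.txt, c.txt} staged={a.txt}
After op 13 (git commit): modified={a.txt, b.txt, c.txt} staged={none}
After op 14 (git add a.txt): modified={b.txt, c.txt} staged={a.txt}
After op 15 (modify a.txt): modified={a.txt, b.txt, c.txt} staged={a.txt}
After op 16 (git add c.txt): modified={a.txt, b.txt} staged={a.txt, c.txt}
After op 17 (git reset a.txt): modified={a.txt, b.txt} staged={c.txt}

Answer: a.txt, b.txt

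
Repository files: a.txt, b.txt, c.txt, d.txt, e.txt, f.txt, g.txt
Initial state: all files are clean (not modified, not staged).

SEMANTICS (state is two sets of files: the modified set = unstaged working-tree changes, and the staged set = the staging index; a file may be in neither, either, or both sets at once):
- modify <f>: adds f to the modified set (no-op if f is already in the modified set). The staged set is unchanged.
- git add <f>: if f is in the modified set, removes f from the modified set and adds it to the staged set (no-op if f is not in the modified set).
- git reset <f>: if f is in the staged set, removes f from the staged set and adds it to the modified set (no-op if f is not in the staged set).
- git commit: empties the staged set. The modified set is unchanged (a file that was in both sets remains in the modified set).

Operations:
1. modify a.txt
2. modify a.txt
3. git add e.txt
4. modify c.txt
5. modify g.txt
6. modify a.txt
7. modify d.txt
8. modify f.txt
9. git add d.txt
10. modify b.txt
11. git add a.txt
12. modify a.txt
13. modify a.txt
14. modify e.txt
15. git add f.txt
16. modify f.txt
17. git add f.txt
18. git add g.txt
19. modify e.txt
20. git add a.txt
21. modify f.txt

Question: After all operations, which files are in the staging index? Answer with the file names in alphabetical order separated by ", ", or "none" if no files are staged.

After op 1 (modify a.txt): modified={a.txt} staged={none}
After op 2 (modify a.txt): modified={a.txt} staged={none}
After op 3 (git add e.txt): modified={a.txt} staged={none}
After op 4 (modify c.txt): modified={a.txt, c.txt} staged={none}
After op 5 (modify g.txt): modified={a.txt, c.txt, g.txt} staged={none}
After op 6 (modify a.txt): modified={a.txt, c.txt, g.txt} staged={none}
After op 7 (modify d.txt): modified={a.txt, c.txt, d.txt, g.txt} staged={none}
After op 8 (modify f.txt): modified={a.txt, c.txt, d.txt, f.txt, g.txt} staged={none}
After op 9 (git add d.txt): modified={a.txt, c.txt, f.txt, g.txt} staged={d.txt}
After op 10 (modify b.txt): modified={a.txt, b.txt, c.txt, f.txt, g.txt} staged={d.txt}
After op 11 (git add a.txt): modified={b.txt, c.txt, f.txt, g.txt} staged={a.txt, d.txt}
After op 12 (modify a.txt): modified={a.txt, b.txt, c.txt, f.txt, g.txt} staged={a.txt, d.txt}
After op 13 (modify a.txt): modified={a.txt, b.txt, c.txt, f.txt, g.txt} staged={a.txt, d.txt}
After op 14 (modify e.txt): modified={a.txt, b.txt, c.txt, e.txt, f.txt, g.txt} staged={a.txt, d.txt}
After op 15 (git add f.txt): modified={a.txt, b.txt, c.txt, e.txt, g.txt} staged={a.txt, d.txt, f.txt}
After op 16 (modify f.txt): modified={a.txt, b.txt, c.txt, e.txt, f.txt, g.txt} staged={a.txt, d.txt, f.txt}
After op 17 (git add f.txt): modified={a.txt, b.txt, c.txt, e.txt, g.txt} staged={a.txt, d.txt, f.txt}
After op 18 (git add g.txt): modified={a.txt, b.txt, c.txt, e.txt} staged={a.txt, d.txt, f.txt, g.txt}
After op 19 (modify e.txt): modified={a.txt, b.txt, c.txt, e.txt} staged={a.txt, d.txt, f.txt, g.txt}
After op 20 (git add a.txt): modified={b.txt, c.txt, e.txt} staged={a.txt, d.txt, f.txt, g.txt}
After op 21 (modify f.txt): modified={b.txt, c.txt, e.txt, f.txt} staged={a.txt, d.txt, f.txt, g.txt}

Answer: a.txt, d.txt, f.txt, g.txt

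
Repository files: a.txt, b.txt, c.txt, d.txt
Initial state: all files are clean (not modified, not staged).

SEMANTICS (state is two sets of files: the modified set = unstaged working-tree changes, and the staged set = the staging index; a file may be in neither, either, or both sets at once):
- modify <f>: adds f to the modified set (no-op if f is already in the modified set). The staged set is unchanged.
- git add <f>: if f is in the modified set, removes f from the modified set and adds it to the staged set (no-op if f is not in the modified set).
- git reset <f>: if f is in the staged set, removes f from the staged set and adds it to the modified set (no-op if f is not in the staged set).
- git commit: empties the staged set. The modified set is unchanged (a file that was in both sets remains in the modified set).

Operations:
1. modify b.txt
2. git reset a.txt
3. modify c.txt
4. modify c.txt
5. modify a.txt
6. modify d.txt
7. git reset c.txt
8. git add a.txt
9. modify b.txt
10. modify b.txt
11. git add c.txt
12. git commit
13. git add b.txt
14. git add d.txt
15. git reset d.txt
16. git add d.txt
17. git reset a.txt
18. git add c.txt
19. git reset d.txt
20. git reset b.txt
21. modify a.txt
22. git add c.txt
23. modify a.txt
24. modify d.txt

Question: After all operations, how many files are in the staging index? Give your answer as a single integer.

Answer: 0

Derivation:
After op 1 (modify b.txt): modified={b.txt} staged={none}
After op 2 (git reset a.txt): modified={b.txt} staged={none}
After op 3 (modify c.txt): modified={b.txt, c.txt} staged={none}
After op 4 (modify c.txt): modified={b.txt, c.txt} staged={none}
After op 5 (modify a.txt): modified={a.txt, b.txt, c.txt} staged={none}
After op 6 (modify d.txt): modified={a.txt, b.txt, c.txt, d.txt} staged={none}
After op 7 (git reset c.txt): modified={a.txt, b.txt, c.txt, d.txt} staged={none}
After op 8 (git add a.txt): modified={b.txt, c.txt, d.txt} staged={a.txt}
After op 9 (modify b.txt): modified={b.txt, c.txt, d.txt} staged={a.txt}
After op 10 (modify b.txt): modified={b.txt, c.txt, d.txt} staged={a.txt}
After op 11 (git add c.txt): modified={b.txt, d.txt} staged={a.txt, c.txt}
After op 12 (git commit): modified={b.txt, d.txt} staged={none}
After op 13 (git add b.txt): modified={d.txt} staged={b.txt}
After op 14 (git add d.txt): modified={none} staged={b.txt, d.txt}
After op 15 (git reset d.txt): modified={d.txt} staged={b.txt}
After op 16 (git add d.txt): modified={none} staged={b.txt, d.txt}
After op 17 (git reset a.txt): modified={none} staged={b.txt, d.txt}
After op 18 (git add c.txt): modified={none} staged={b.txt, d.txt}
After op 19 (git reset d.txt): modified={d.txt} staged={b.txt}
After op 20 (git reset b.txt): modified={b.txt, d.txt} staged={none}
After op 21 (modify a.txt): modified={a.txt, b.txt, d.txt} staged={none}
After op 22 (git add c.txt): modified={a.txt, b.txt, d.txt} staged={none}
After op 23 (modify a.txt): modified={a.txt, b.txt, d.txt} staged={none}
After op 24 (modify d.txt): modified={a.txt, b.txt, d.txt} staged={none}
Final staged set: {none} -> count=0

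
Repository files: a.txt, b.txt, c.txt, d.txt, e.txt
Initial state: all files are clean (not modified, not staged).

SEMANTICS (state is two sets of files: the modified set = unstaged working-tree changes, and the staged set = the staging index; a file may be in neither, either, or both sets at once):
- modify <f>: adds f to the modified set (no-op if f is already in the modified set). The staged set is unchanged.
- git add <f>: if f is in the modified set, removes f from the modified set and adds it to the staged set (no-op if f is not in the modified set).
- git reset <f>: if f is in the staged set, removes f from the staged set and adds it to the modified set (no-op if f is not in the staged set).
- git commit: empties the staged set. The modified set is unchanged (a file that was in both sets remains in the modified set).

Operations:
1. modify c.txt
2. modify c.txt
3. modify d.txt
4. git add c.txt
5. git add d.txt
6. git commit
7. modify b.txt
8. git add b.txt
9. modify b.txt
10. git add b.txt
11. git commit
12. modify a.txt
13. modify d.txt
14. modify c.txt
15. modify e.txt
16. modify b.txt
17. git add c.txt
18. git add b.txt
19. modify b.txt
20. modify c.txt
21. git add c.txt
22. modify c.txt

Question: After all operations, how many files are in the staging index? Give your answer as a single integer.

Answer: 2

Derivation:
After op 1 (modify c.txt): modified={c.txt} staged={none}
After op 2 (modify c.txt): modified={c.txt} staged={none}
After op 3 (modify d.txt): modified={c.txt, d.txt} staged={none}
After op 4 (git add c.txt): modified={d.txt} staged={c.txt}
After op 5 (git add d.txt): modified={none} staged={c.txt, d.txt}
After op 6 (git commit): modified={none} staged={none}
After op 7 (modify b.txt): modified={b.txt} staged={none}
After op 8 (git add b.txt): modified={none} staged={b.txt}
After op 9 (modify b.txt): modified={b.txt} staged={b.txt}
After op 10 (git add b.txt): modified={none} staged={b.txt}
After op 11 (git commit): modified={none} staged={none}
After op 12 (modify a.txt): modified={a.txt} staged={none}
After op 13 (modify d.txt): modified={a.txt, d.txt} staged={none}
After op 14 (modify c.txt): modified={a.txt, c.txt, d.txt} staged={none}
After op 15 (modify e.txt): modified={a.txt, c.txt, d.txt, e.txt} staged={none}
After op 16 (modify b.txt): modified={a.txt, b.txt, c.txt, d.txt, e.txt} staged={none}
After op 17 (git add c.txt): modified={a.txt, b.txt, d.txt, e.txt} staged={c.txt}
After op 18 (git add b.txt): modified={a.txt, d.txt, e.txt} staged={b.txt, c.txt}
After op 19 (modify b.txt): modified={a.txt, b.txt, d.txt, e.txt} staged={b.txt, c.txt}
After op 20 (modify c.txt): modified={a.txt, b.txt, c.txt, d.txt, e.txt} staged={b.txt, c.txt}
After op 21 (git add c.txt): modified={a.txt, b.txt, d.txt, e.txt} staged={b.txt, c.txt}
After op 22 (modify c.txt): modified={a.txt, b.txt, c.txt, d.txt, e.txt} staged={b.txt, c.txt}
Final staged set: {b.txt, c.txt} -> count=2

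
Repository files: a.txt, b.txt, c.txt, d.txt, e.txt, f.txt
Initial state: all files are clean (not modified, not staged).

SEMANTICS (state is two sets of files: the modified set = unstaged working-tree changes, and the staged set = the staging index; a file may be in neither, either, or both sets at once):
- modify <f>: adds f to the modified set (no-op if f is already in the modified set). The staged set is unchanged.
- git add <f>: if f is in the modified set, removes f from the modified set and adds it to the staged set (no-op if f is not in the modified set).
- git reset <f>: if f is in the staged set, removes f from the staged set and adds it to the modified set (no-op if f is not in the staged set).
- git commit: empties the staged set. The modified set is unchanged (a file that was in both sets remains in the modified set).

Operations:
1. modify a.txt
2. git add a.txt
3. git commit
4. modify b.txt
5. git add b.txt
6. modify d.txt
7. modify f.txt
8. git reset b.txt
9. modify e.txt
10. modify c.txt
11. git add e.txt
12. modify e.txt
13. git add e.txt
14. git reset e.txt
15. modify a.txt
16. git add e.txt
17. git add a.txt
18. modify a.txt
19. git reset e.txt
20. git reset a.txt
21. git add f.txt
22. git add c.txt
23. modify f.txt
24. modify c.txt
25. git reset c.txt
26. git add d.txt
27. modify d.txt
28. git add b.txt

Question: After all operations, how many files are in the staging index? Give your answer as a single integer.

After op 1 (modify a.txt): modified={a.txt} staged={none}
After op 2 (git add a.txt): modified={none} staged={a.txt}
After op 3 (git commit): modified={none} staged={none}
After op 4 (modify b.txt): modified={b.txt} staged={none}
After op 5 (git add b.txt): modified={none} staged={b.txt}
After op 6 (modify d.txt): modified={d.txt} staged={b.txt}
After op 7 (modify f.txt): modified={d.txt, f.txt} staged={b.txt}
After op 8 (git reset b.txt): modified={b.txt, d.txt, f.txt} staged={none}
After op 9 (modify e.txt): modified={b.txt, d.txt, e.txt, f.txt} staged={none}
After op 10 (modify c.txt): modified={b.txt, c.txt, d.txt, e.txt, f.txt} staged={none}
After op 11 (git add e.txt): modified={b.txt, c.txt, d.txt, f.txt} staged={e.txt}
After op 12 (modify e.txt): modified={b.txt, c.txt, d.txt, e.txt, f.txt} staged={e.txt}
After op 13 (git add e.txt): modified={b.txt, c.txt, d.txt, f.txt} staged={e.txt}
After op 14 (git reset e.txt): modified={b.txt, c.txt, d.txt, e.txt, f.txt} staged={none}
After op 15 (modify a.txt): modified={a.txt, b.txt, c.txt, d.txt, e.txt, f.txt} staged={none}
After op 16 (git add e.txt): modified={a.txt, b.txt, c.txt, d.txt, f.txt} staged={e.txt}
After op 17 (git add a.txt): modified={b.txt, c.txt, d.txt, f.txt} staged={a.txt, e.txt}
After op 18 (modify a.txt): modified={a.txt, b.txt, c.txt, d.txt, f.txt} staged={a.txt, e.txt}
After op 19 (git reset e.txt): modified={a.txt, b.txt, c.txt, d.txt, e.txt, f.txt} staged={a.txt}
After op 20 (git reset a.txt): modified={a.txt, b.txt, c.txt, d.txt, e.txt, f.txt} staged={none}
After op 21 (git add f.txt): modified={a.txt, b.txt, c.txt, d.txt, e.txt} staged={f.txt}
After op 22 (git add c.txt): modified={a.txt, b.txt, d.txt, e.txt} staged={c.txt, f.txt}
After op 23 (modify f.txt): modified={a.txt, b.txt, d.txt, e.txt, f.txt} staged={c.txt, f.txt}
After op 24 (modify c.txt): modified={a.txt, b.txt, c.txt, d.txt, e.txt, f.txt} staged={c.txt, f.txt}
After op 25 (git reset c.txt): modified={a.txt, b.txt, c.txt, d.txt, e.txt, f.txt} staged={f.txt}
After op 26 (git add d.txt): modified={a.txt, b.txt, c.txt, e.txt, f.txt} staged={d.txt, f.txt}
After op 27 (modify d.txt): modified={a.txt, b.txt, c.txt, d.txt, e.txt, f.txt} staged={d.txt, f.txt}
After op 28 (git add b.txt): modified={a.txt, c.txt, d.txt, e.txt, f.txt} staged={b.txt, d.txt, f.txt}
Final staged set: {b.txt, d.txt, f.txt} -> count=3

Answer: 3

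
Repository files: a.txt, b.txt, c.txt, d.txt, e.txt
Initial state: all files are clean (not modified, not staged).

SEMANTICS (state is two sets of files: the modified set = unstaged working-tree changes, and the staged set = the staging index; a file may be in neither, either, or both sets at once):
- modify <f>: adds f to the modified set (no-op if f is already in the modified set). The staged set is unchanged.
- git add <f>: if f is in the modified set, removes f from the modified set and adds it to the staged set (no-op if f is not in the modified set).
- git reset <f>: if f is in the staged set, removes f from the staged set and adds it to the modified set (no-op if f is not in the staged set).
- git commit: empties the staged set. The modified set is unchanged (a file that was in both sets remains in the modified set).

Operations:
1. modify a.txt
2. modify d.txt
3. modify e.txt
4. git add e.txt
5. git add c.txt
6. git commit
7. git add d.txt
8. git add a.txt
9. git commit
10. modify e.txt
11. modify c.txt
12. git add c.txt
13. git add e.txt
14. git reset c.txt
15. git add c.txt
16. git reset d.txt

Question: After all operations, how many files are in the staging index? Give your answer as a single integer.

After op 1 (modify a.txt): modified={a.txt} staged={none}
After op 2 (modify d.txt): modified={a.txt, d.txt} staged={none}
After op 3 (modify e.txt): modified={a.txt, d.txt, e.txt} staged={none}
After op 4 (git add e.txt): modified={a.txt, d.txt} staged={e.txt}
After op 5 (git add c.txt): modified={a.txt, d.txt} staged={e.txt}
After op 6 (git commit): modified={a.txt, d.txt} staged={none}
After op 7 (git add d.txt): modified={a.txt} staged={d.txt}
After op 8 (git add a.txt): modified={none} staged={a.txt, d.txt}
After op 9 (git commit): modified={none} staged={none}
After op 10 (modify e.txt): modified={e.txt} staged={none}
After op 11 (modify c.txt): modified={c.txt, e.txt} staged={none}
After op 12 (git add c.txt): modified={e.txt} staged={c.txt}
After op 13 (git add e.txt): modified={none} staged={c.txt, e.txt}
After op 14 (git reset c.txt): modified={c.txt} staged={e.txt}
After op 15 (git add c.txt): modified={none} staged={c.txt, e.txt}
After op 16 (git reset d.txt): modified={none} staged={c.txt, e.txt}
Final staged set: {c.txt, e.txt} -> count=2

Answer: 2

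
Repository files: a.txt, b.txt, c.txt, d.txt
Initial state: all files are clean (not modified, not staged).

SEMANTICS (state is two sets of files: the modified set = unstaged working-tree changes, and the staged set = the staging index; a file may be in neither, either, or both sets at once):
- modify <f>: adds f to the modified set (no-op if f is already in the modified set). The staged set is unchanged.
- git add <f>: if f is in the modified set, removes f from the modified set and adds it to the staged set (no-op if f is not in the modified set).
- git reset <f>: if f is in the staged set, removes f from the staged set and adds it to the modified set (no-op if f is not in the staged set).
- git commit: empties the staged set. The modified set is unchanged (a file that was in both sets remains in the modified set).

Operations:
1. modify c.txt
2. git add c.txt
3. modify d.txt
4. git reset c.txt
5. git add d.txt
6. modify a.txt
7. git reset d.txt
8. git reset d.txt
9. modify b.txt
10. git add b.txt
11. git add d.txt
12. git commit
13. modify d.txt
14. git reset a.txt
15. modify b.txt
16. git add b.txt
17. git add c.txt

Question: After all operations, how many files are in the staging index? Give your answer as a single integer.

After op 1 (modify c.txt): modified={c.txt} staged={none}
After op 2 (git add c.txt): modified={none} staged={c.txt}
After op 3 (modify d.txt): modified={d.txt} staged={c.txt}
After op 4 (git reset c.txt): modified={c.txt, d.txt} staged={none}
After op 5 (git add d.txt): modified={c.txt} staged={d.txt}
After op 6 (modify a.txt): modified={a.txt, c.txt} staged={d.txt}
After op 7 (git reset d.txt): modified={a.txt, c.txt, d.txt} staged={none}
After op 8 (git reset d.txt): modified={a.txt, c.txt, d.txt} staged={none}
After op 9 (modify b.txt): modified={a.txt, b.txt, c.txt, d.txt} staged={none}
After op 10 (git add b.txt): modified={a.txt, c.txt, d.txt} staged={b.txt}
After op 11 (git add d.txt): modified={a.txt, c.txt} staged={b.txt, d.txt}
After op 12 (git commit): modified={a.txt, c.txt} staged={none}
After op 13 (modify d.txt): modified={a.txt, c.txt, d.txt} staged={none}
After op 14 (git reset a.txt): modified={a.txt, c.txt, d.txt} staged={none}
After op 15 (modify b.txt): modified={a.txt, b.txt, c.txt, d.txt} staged={none}
After op 16 (git add b.txt): modified={a.txt, c.txt, d.txt} staged={b.txt}
After op 17 (git add c.txt): modified={a.txt, d.txt} staged={b.txt, c.txt}
Final staged set: {b.txt, c.txt} -> count=2

Answer: 2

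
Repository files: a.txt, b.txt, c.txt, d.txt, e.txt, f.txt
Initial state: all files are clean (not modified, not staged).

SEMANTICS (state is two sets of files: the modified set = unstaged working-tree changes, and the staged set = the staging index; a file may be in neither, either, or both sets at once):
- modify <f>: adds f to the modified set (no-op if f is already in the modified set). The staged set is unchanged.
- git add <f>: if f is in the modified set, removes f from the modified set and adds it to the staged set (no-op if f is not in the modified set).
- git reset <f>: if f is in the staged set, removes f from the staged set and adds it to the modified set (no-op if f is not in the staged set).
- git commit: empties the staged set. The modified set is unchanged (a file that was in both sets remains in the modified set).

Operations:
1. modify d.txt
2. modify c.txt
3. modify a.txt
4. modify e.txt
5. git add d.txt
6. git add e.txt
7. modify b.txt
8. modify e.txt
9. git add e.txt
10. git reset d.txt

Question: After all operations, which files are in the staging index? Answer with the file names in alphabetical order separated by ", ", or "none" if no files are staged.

Answer: e.txt

Derivation:
After op 1 (modify d.txt): modified={d.txt} staged={none}
After op 2 (modify c.txt): modified={c.txt, d.txt} staged={none}
After op 3 (modify a.txt): modified={a.txt, c.txt, d.txt} staged={none}
After op 4 (modify e.txt): modified={a.txt, c.txt, d.txt, e.txt} staged={none}
After op 5 (git add d.txt): modified={a.txt, c.txt, e.txt} staged={d.txt}
After op 6 (git add e.txt): modified={a.txt, c.txt} staged={d.txt, e.txt}
After op 7 (modify b.txt): modified={a.txt, b.txt, c.txt} staged={d.txt, e.txt}
After op 8 (modify e.txt): modified={a.txt, b.txt, c.txt, e.txt} staged={d.txt, e.txt}
After op 9 (git add e.txt): modified={a.txt, b.txt, c.txt} staged={d.txt, e.txt}
After op 10 (git reset d.txt): modified={a.txt, b.txt, c.txt, d.txt} staged={e.txt}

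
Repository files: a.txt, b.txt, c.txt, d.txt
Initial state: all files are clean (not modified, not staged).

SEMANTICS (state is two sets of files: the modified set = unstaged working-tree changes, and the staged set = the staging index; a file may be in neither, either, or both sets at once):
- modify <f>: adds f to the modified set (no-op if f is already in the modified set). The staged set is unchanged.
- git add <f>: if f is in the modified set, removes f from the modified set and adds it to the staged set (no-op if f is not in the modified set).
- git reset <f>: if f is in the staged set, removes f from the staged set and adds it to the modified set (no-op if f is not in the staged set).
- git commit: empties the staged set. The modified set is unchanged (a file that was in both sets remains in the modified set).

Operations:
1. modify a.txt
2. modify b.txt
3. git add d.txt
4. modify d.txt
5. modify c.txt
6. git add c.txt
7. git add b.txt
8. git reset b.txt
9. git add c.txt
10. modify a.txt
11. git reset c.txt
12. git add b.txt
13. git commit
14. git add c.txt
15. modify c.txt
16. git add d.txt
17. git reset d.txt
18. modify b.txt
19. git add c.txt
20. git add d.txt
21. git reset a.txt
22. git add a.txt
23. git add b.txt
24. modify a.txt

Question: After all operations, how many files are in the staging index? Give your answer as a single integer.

After op 1 (modify a.txt): modified={a.txt} staged={none}
After op 2 (modify b.txt): modified={a.txt, b.txt} staged={none}
After op 3 (git add d.txt): modified={a.txt, b.txt} staged={none}
After op 4 (modify d.txt): modified={a.txt, b.txt, d.txt} staged={none}
After op 5 (modify c.txt): modified={a.txt, b.txt, c.txt, d.txt} staged={none}
After op 6 (git add c.txt): modified={a.txt, b.txt, d.txt} staged={c.txt}
After op 7 (git add b.txt): modified={a.txt, d.txt} staged={b.txt, c.txt}
After op 8 (git reset b.txt): modified={a.txt, b.txt, d.txt} staged={c.txt}
After op 9 (git add c.txt): modified={a.txt, b.txt, d.txt} staged={c.txt}
After op 10 (modify a.txt): modified={a.txt, b.txt, d.txt} staged={c.txt}
After op 11 (git reset c.txt): modified={a.txt, b.txt, c.txt, d.txt} staged={none}
After op 12 (git add b.txt): modified={a.txt, c.txt, d.txt} staged={b.txt}
After op 13 (git commit): modified={a.txt, c.txt, d.txt} staged={none}
After op 14 (git add c.txt): modified={a.txt, d.txt} staged={c.txt}
After op 15 (modify c.txt): modified={a.txt, c.txt, d.txt} staged={c.txt}
After op 16 (git add d.txt): modified={a.txt, c.txt} staged={c.txt, d.txt}
After op 17 (git reset d.txt): modified={a.txt, c.txt, d.txt} staged={c.txt}
After op 18 (modify b.txt): modified={a.txt, b.txt, c.txt, d.txt} staged={c.txt}
After op 19 (git add c.txt): modified={a.txt, b.txt, d.txt} staged={c.txt}
After op 20 (git add d.txt): modified={a.txt, b.txt} staged={c.txt, d.txt}
After op 21 (git reset a.txt): modified={a.txt, b.txt} staged={c.txt, d.txt}
After op 22 (git add a.txt): modified={b.txt} staged={a.txt, c.txt, d.txt}
After op 23 (git add b.txt): modified={none} staged={a.txt, b.txt, c.txt, d.txt}
After op 24 (modify a.txt): modified={a.txt} staged={a.txt, b.txt, c.txt, d.txt}
Final staged set: {a.txt, b.txt, c.txt, d.txt} -> count=4

Answer: 4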